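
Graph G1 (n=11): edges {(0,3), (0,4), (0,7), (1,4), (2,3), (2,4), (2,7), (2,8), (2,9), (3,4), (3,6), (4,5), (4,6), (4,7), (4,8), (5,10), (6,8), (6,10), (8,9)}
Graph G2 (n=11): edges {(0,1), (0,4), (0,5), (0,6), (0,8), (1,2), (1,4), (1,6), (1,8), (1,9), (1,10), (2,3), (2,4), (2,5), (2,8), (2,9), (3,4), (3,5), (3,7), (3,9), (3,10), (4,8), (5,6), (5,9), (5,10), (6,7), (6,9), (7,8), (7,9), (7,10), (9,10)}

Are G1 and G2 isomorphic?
No, not isomorphic

The graphs are NOT isomorphic.

Counting triangles (3-cliques): G1 has 8, G2 has 25.
Triangle count is an isomorphism invariant, so differing triangle counts rule out isomorphism.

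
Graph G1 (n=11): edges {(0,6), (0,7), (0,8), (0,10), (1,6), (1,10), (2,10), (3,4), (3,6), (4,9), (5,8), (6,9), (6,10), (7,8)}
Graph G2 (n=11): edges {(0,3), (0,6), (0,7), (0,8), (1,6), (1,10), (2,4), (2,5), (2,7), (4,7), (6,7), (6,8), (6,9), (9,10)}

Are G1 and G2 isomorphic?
Yes, isomorphic

The graphs are isomorphic.
One valid mapping φ: V(G1) → V(G2): 0→7, 1→8, 2→3, 3→1, 4→10, 5→5, 6→6, 7→4, 8→2, 9→9, 10→0

Verify φ preserves adjacency — for each edge of G1, its image is an edge of G2:
  (0,6) → (φ(0),φ(6)) = (6,7) ∈ E(G2) ✓
  (0,7) → (φ(0),φ(7)) = (4,7) ∈ E(G2) ✓
  (0,8) → (φ(0),φ(8)) = (2,7) ∈ E(G2) ✓
  (0,10) → (φ(0),φ(10)) = (0,7) ∈ E(G2) ✓
  (1,6) → (φ(1),φ(6)) = (6,8) ∈ E(G2) ✓
  (1,10) → (φ(1),φ(10)) = (0,8) ∈ E(G2) ✓
  (2,10) → (φ(2),φ(10)) = (0,3) ∈ E(G2) ✓
  (3,4) → (φ(3),φ(4)) = (1,10) ∈ E(G2) ✓
  (3,6) → (φ(3),φ(6)) = (1,6) ∈ E(G2) ✓
  (4,9) → (φ(4),φ(9)) = (9,10) ∈ E(G2) ✓
  (5,8) → (φ(5),φ(8)) = (2,5) ∈ E(G2) ✓
  (6,9) → (φ(6),φ(9)) = (6,9) ∈ E(G2) ✓
  (6,10) → (φ(6),φ(10)) = (0,6) ∈ E(G2) ✓
  (7,8) → (φ(7),φ(8)) = (2,4) ∈ E(G2) ✓
All 14 edges of G1 map to edges of G2, and |E(G1)| = |E(G2)| = 14, so φ is a bijection on edges as well as vertices. Hence G1 ≅ G2.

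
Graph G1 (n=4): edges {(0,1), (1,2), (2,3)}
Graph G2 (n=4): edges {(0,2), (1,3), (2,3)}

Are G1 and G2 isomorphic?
Yes, isomorphic

The graphs are isomorphic.
One valid mapping φ: V(G1) → V(G2): 0→0, 1→2, 2→3, 3→1

Verify φ preserves adjacency — for each edge of G1, its image is an edge of G2:
  (0,1) → (φ(0),φ(1)) = (0,2) ∈ E(G2) ✓
  (1,2) → (φ(1),φ(2)) = (2,3) ∈ E(G2) ✓
  (2,3) → (φ(2),φ(3)) = (1,3) ∈ E(G2) ✓
All 3 edges of G1 map to edges of G2, and |E(G1)| = |E(G2)| = 3, so φ is a bijection on edges as well as vertices. Hence G1 ≅ G2.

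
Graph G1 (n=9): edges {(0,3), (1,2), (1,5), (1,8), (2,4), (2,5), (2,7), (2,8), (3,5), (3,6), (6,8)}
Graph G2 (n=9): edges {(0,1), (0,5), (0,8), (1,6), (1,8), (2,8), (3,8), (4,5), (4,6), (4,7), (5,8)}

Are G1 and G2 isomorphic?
Yes, isomorphic

The graphs are isomorphic.
One valid mapping φ: V(G1) → V(G2): 0→7, 1→0, 2→8, 3→4, 4→3, 5→5, 6→6, 7→2, 8→1

Verify φ preserves adjacency — for each edge of G1, its image is an edge of G2:
  (0,3) → (φ(0),φ(3)) = (4,7) ∈ E(G2) ✓
  (1,2) → (φ(1),φ(2)) = (0,8) ∈ E(G2) ✓
  (1,5) → (φ(1),φ(5)) = (0,5) ∈ E(G2) ✓
  (1,8) → (φ(1),φ(8)) = (0,1) ∈ E(G2) ✓
  (2,4) → (φ(2),φ(4)) = (3,8) ∈ E(G2) ✓
  (2,5) → (φ(2),φ(5)) = (5,8) ∈ E(G2) ✓
  (2,7) → (φ(2),φ(7)) = (2,8) ∈ E(G2) ✓
  (2,8) → (φ(2),φ(8)) = (1,8) ∈ E(G2) ✓
  (3,5) → (φ(3),φ(5)) = (4,5) ∈ E(G2) ✓
  (3,6) → (φ(3),φ(6)) = (4,6) ∈ E(G2) ✓
  (6,8) → (φ(6),φ(8)) = (1,6) ∈ E(G2) ✓
All 11 edges of G1 map to edges of G2, and |E(G1)| = |E(G2)| = 11, so φ is a bijection on edges as well as vertices. Hence G1 ≅ G2.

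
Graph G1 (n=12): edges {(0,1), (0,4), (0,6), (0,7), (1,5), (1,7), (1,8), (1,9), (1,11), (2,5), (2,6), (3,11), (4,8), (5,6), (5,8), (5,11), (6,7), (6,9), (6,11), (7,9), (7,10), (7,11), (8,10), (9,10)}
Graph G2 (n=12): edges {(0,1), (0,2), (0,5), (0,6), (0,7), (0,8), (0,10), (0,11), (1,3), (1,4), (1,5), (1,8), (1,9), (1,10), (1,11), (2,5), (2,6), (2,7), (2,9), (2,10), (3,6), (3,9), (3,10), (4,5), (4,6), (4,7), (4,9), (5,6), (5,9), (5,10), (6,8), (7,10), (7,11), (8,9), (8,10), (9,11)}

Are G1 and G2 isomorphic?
No, not isomorphic

The graphs are NOT isomorphic.

Counting triangles (3-cliques): G1 has 11, G2 has 29.
Triangle count is an isomorphism invariant, so differing triangle counts rule out isomorphism.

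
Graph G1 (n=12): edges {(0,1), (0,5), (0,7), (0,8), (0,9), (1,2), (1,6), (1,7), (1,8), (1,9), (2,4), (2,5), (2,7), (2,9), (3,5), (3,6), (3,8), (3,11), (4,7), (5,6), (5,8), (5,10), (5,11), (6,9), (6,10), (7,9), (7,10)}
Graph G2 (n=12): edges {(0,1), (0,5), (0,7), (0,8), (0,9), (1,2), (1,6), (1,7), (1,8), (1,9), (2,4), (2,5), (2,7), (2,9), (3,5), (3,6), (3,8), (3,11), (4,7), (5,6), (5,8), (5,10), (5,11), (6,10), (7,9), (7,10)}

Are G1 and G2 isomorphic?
No, not isomorphic

The graphs are NOT isomorphic.

Counting edges: G1 has 27 edge(s); G2 has 26 edge(s).
Edge count is an isomorphism invariant (a bijection on vertices induces a bijection on edges), so differing edge counts rule out isomorphism.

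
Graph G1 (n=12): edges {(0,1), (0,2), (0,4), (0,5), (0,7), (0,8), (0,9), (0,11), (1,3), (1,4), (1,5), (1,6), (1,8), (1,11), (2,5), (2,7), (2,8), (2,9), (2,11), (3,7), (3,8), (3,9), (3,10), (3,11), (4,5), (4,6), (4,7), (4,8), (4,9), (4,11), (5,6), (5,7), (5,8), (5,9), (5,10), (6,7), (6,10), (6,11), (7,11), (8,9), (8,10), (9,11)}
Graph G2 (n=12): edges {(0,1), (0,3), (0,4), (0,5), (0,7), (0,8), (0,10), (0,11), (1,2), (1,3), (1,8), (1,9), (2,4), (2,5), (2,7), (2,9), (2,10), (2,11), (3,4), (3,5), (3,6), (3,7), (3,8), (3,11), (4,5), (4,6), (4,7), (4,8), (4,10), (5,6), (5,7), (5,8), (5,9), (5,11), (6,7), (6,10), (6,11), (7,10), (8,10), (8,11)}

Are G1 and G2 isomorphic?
No, not isomorphic

The graphs are NOT isomorphic.

Counting triangles (3-cliques): G1 has 53, G2 has 48.
Triangle count is an isomorphism invariant, so differing triangle counts rule out isomorphism.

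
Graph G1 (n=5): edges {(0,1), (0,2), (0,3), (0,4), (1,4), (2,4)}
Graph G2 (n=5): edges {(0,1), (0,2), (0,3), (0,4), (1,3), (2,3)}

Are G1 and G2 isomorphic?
Yes, isomorphic

The graphs are isomorphic.
One valid mapping φ: V(G1) → V(G2): 0→0, 1→1, 2→2, 3→4, 4→3

Verify φ preserves adjacency — for each edge of G1, its image is an edge of G2:
  (0,1) → (φ(0),φ(1)) = (0,1) ∈ E(G2) ✓
  (0,2) → (φ(0),φ(2)) = (0,2) ∈ E(G2) ✓
  (0,3) → (φ(0),φ(3)) = (0,4) ∈ E(G2) ✓
  (0,4) → (φ(0),φ(4)) = (0,3) ∈ E(G2) ✓
  (1,4) → (φ(1),φ(4)) = (1,3) ∈ E(G2) ✓
  (2,4) → (φ(2),φ(4)) = (2,3) ∈ E(G2) ✓
All 6 edges of G1 map to edges of G2, and |E(G1)| = |E(G2)| = 6, so φ is a bijection on edges as well as vertices. Hence G1 ≅ G2.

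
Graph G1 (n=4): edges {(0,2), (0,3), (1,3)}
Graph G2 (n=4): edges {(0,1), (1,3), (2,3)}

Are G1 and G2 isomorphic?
Yes, isomorphic

The graphs are isomorphic.
One valid mapping φ: V(G1) → V(G2): 0→1, 1→2, 2→0, 3→3

Verify φ preserves adjacency — for each edge of G1, its image is an edge of G2:
  (0,2) → (φ(0),φ(2)) = (0,1) ∈ E(G2) ✓
  (0,3) → (φ(0),φ(3)) = (1,3) ∈ E(G2) ✓
  (1,3) → (φ(1),φ(3)) = (2,3) ∈ E(G2) ✓
All 3 edges of G1 map to edges of G2, and |E(G1)| = |E(G2)| = 3, so φ is a bijection on edges as well as vertices. Hence G1 ≅ G2.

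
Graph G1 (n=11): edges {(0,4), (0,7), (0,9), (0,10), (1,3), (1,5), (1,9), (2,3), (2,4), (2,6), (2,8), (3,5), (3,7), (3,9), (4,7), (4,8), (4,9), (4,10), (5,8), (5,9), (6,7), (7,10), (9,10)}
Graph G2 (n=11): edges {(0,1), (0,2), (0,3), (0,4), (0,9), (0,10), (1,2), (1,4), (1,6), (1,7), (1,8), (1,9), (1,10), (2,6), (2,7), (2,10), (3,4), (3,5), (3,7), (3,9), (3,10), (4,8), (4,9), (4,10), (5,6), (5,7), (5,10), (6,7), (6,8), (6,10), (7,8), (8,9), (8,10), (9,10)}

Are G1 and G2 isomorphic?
No, not isomorphic

The graphs are NOT isomorphic.

Counting triangles (3-cliques): G1 has 12, G2 has 39.
Triangle count is an isomorphism invariant, so differing triangle counts rule out isomorphism.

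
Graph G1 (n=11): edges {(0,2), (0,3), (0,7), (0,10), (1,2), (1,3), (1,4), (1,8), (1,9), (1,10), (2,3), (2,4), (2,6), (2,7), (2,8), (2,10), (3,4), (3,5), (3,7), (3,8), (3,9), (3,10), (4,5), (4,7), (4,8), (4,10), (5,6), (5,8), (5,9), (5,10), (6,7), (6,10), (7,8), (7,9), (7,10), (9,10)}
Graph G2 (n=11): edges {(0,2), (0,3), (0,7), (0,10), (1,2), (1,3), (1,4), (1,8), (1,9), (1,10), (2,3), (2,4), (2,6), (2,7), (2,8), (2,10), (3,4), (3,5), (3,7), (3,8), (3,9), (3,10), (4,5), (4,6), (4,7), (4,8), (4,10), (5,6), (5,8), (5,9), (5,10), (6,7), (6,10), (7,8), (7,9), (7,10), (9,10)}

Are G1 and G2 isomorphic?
No, not isomorphic

The graphs are NOT isomorphic.

Counting edges: G1 has 36 edge(s); G2 has 37 edge(s).
Edge count is an isomorphism invariant (a bijection on vertices induces a bijection on edges), so differing edge counts rule out isomorphism.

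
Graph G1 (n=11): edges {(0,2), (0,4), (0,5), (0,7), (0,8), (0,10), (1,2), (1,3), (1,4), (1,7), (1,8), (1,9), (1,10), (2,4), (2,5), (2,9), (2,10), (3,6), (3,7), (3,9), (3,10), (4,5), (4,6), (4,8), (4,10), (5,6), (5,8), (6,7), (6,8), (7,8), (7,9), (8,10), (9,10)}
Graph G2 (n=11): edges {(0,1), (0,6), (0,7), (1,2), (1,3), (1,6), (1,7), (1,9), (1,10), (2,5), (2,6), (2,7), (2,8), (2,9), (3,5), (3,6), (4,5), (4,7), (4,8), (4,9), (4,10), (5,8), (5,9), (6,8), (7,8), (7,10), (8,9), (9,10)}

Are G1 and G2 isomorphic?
No, not isomorphic

The graphs are NOT isomorphic.

Degrees in G1: deg(0)=6, deg(1)=7, deg(2)=6, deg(3)=5, deg(4)=7, deg(5)=5, deg(6)=5, deg(7)=6, deg(8)=7, deg(9)=5, deg(10)=7.
Sorted degree sequence of G1: [7, 7, 7, 7, 6, 6, 6, 5, 5, 5, 5].
Degrees in G2: deg(0)=3, deg(1)=7, deg(2)=6, deg(3)=3, deg(4)=5, deg(5)=5, deg(6)=5, deg(7)=6, deg(8)=6, deg(9)=6, deg(10)=4.
Sorted degree sequence of G2: [7, 6, 6, 6, 6, 5, 5, 5, 4, 3, 3].
The (sorted) degree sequence is an isomorphism invariant, so since G1 and G2 have different degree sequences they cannot be isomorphic.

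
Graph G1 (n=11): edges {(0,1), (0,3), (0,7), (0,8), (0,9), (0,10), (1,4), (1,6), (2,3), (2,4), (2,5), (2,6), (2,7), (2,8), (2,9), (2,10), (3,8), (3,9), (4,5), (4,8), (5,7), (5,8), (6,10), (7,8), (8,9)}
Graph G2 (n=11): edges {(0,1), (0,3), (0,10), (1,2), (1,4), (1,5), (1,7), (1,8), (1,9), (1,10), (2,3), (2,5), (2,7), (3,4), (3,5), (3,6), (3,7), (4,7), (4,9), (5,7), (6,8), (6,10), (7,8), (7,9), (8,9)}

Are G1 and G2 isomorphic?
Yes, isomorphic

The graphs are isomorphic.
One valid mapping φ: V(G1) → V(G2): 0→3, 1→6, 2→1, 3→2, 4→8, 5→9, 6→10, 7→4, 8→7, 9→5, 10→0

Verify φ preserves adjacency — for each edge of G1, its image is an edge of G2:
  (0,1) → (φ(0),φ(1)) = (3,6) ∈ E(G2) ✓
  (0,3) → (φ(0),φ(3)) = (2,3) ∈ E(G2) ✓
  (0,7) → (φ(0),φ(7)) = (3,4) ∈ E(G2) ✓
  (0,8) → (φ(0),φ(8)) = (3,7) ∈ E(G2) ✓
  (0,9) → (φ(0),φ(9)) = (3,5) ∈ E(G2) ✓
  (0,10) → (φ(0),φ(10)) = (0,3) ∈ E(G2) ✓
  (1,4) → (φ(1),φ(4)) = (6,8) ∈ E(G2) ✓
  (1,6) → (φ(1),φ(6)) = (6,10) ∈ E(G2) ✓
  (2,3) → (φ(2),φ(3)) = (1,2) ∈ E(G2) ✓
  (2,4) → (φ(2),φ(4)) = (1,8) ∈ E(G2) ✓
  (2,5) → (φ(2),φ(5)) = (1,9) ∈ E(G2) ✓
  (2,6) → (φ(2),φ(6)) = (1,10) ∈ E(G2) ✓
  (2,7) → (φ(2),φ(7)) = (1,4) ∈ E(G2) ✓
  (2,8) → (φ(2),φ(8)) = (1,7) ∈ E(G2) ✓
  (2,9) → (φ(2),φ(9)) = (1,5) ∈ E(G2) ✓
  (2,10) → (φ(2),φ(10)) = (0,1) ∈ E(G2) ✓
  (3,8) → (φ(3),φ(8)) = (2,7) ∈ E(G2) ✓
  (3,9) → (φ(3),φ(9)) = (2,5) ∈ E(G2) ✓
  (4,5) → (φ(4),φ(5)) = (8,9) ∈ E(G2) ✓
  (4,8) → (φ(4),φ(8)) = (7,8) ∈ E(G2) ✓
  (5,7) → (φ(5),φ(7)) = (4,9) ∈ E(G2) ✓
  (5,8) → (φ(5),φ(8)) = (7,9) ∈ E(G2) ✓
  (6,10) → (φ(6),φ(10)) = (0,10) ∈ E(G2) ✓
  (7,8) → (φ(7),φ(8)) = (4,7) ∈ E(G2) ✓
  (8,9) → (φ(8),φ(9)) = (5,7) ∈ E(G2) ✓
All 25 edges of G1 map to edges of G2, and |E(G1)| = |E(G2)| = 25, so φ is a bijection on edges as well as vertices. Hence G1 ≅ G2.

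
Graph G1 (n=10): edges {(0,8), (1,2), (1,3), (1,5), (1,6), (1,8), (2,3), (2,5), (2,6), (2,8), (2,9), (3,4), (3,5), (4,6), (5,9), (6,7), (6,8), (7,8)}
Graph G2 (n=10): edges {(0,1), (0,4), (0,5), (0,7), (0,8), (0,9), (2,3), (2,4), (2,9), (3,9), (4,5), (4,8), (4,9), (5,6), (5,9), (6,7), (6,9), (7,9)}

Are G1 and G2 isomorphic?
No, not isomorphic

The graphs are NOT isomorphic.

Degrees in G1: deg(0)=1, deg(1)=5, deg(2)=6, deg(3)=4, deg(4)=2, deg(5)=4, deg(6)=5, deg(7)=2, deg(8)=5, deg(9)=2.
Sorted degree sequence of G1: [6, 5, 5, 5, 4, 4, 2, 2, 2, 1].
Degrees in G2: deg(0)=6, deg(1)=1, deg(2)=3, deg(3)=2, deg(4)=5, deg(5)=4, deg(6)=3, deg(7)=3, deg(8)=2, deg(9)=7.
Sorted degree sequence of G2: [7, 6, 5, 4, 3, 3, 3, 2, 2, 1].
The (sorted) degree sequence is an isomorphism invariant, so since G1 and G2 have different degree sequences they cannot be isomorphic.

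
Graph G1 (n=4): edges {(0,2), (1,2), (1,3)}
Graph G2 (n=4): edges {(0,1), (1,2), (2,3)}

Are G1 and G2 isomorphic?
Yes, isomorphic

The graphs are isomorphic.
One valid mapping φ: V(G1) → V(G2): 0→3, 1→1, 2→2, 3→0

Verify φ preserves adjacency — for each edge of G1, its image is an edge of G2:
  (0,2) → (φ(0),φ(2)) = (2,3) ∈ E(G2) ✓
  (1,2) → (φ(1),φ(2)) = (1,2) ∈ E(G2) ✓
  (1,3) → (φ(1),φ(3)) = (0,1) ∈ E(G2) ✓
All 3 edges of G1 map to edges of G2, and |E(G1)| = |E(G2)| = 3, so φ is a bijection on edges as well as vertices. Hence G1 ≅ G2.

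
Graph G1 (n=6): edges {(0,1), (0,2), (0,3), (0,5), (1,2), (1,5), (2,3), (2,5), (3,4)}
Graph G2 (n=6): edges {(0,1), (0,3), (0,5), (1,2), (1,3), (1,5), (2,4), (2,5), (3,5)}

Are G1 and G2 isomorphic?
Yes, isomorphic

The graphs are isomorphic.
One valid mapping φ: V(G1) → V(G2): 0→5, 1→3, 2→1, 3→2, 4→4, 5→0

Verify φ preserves adjacency — for each edge of G1, its image is an edge of G2:
  (0,1) → (φ(0),φ(1)) = (3,5) ∈ E(G2) ✓
  (0,2) → (φ(0),φ(2)) = (1,5) ∈ E(G2) ✓
  (0,3) → (φ(0),φ(3)) = (2,5) ∈ E(G2) ✓
  (0,5) → (φ(0),φ(5)) = (0,5) ∈ E(G2) ✓
  (1,2) → (φ(1),φ(2)) = (1,3) ∈ E(G2) ✓
  (1,5) → (φ(1),φ(5)) = (0,3) ∈ E(G2) ✓
  (2,3) → (φ(2),φ(3)) = (1,2) ∈ E(G2) ✓
  (2,5) → (φ(2),φ(5)) = (0,1) ∈ E(G2) ✓
  (3,4) → (φ(3),φ(4)) = (2,4) ∈ E(G2) ✓
All 9 edges of G1 map to edges of G2, and |E(G1)| = |E(G2)| = 9, so φ is a bijection on edges as well as vertices. Hence G1 ≅ G2.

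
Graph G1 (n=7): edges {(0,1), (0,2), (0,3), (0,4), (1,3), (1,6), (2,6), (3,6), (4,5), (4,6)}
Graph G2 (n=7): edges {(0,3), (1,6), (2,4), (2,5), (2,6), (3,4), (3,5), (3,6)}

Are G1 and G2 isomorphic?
No, not isomorphic

The graphs are NOT isomorphic.

Degrees in G1: deg(0)=4, deg(1)=3, deg(2)=2, deg(3)=3, deg(4)=3, deg(5)=1, deg(6)=4.
Sorted degree sequence of G1: [4, 4, 3, 3, 3, 2, 1].
Degrees in G2: deg(0)=1, deg(1)=1, deg(2)=3, deg(3)=4, deg(4)=2, deg(5)=2, deg(6)=3.
Sorted degree sequence of G2: [4, 3, 3, 2, 2, 1, 1].
The (sorted) degree sequence is an isomorphism invariant, so since G1 and G2 have different degree sequences they cannot be isomorphic.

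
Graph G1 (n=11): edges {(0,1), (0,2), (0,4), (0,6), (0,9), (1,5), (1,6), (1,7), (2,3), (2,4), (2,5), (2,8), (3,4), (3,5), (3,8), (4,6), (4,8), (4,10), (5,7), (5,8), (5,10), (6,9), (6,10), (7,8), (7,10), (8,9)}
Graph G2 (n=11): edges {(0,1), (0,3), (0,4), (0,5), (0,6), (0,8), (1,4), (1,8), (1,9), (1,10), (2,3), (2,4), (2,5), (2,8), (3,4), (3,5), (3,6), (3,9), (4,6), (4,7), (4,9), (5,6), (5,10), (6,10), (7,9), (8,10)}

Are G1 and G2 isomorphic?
No, not isomorphic

The graphs are NOT isomorphic.

Counting triangles (3-cliques): G1 has 15, G2 has 16.
Triangle count is an isomorphism invariant, so differing triangle counts rule out isomorphism.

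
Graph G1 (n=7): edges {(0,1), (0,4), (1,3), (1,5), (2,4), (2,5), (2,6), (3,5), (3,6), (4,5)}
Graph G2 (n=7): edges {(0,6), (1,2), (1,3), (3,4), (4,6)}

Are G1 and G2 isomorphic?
No, not isomorphic

The graphs are NOT isomorphic.

Connected components of G1: 1 component(s) with vertex sets [[0, 1, 2, 3, 4, 5, 6]], sizes [7].
Connected components of G2: 2 component(s) with vertex sets [[5], [0, 1, 2, 3, 4, 6]], sizes [1, 6].
The number of connected components (and the multiset of component sizes) is an isomorphism invariant — an isomorphism maps each component of G1 bijectively onto a component of G2. Since G1 has 1 component(s) and G2 has 2, they cannot be isomorphic.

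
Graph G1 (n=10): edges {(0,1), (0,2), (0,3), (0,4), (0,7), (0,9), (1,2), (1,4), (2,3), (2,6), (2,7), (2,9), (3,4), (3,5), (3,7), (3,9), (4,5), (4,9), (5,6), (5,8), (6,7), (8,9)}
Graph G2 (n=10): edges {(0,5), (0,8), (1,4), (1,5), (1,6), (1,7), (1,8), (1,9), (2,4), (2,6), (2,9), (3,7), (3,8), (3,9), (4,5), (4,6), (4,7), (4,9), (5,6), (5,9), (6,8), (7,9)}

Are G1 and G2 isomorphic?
Yes, isomorphic

The graphs are isomorphic.
One valid mapping φ: V(G1) → V(G2): 0→4, 1→2, 2→9, 3→1, 4→6, 5→8, 6→3, 7→7, 8→0, 9→5

Verify φ preserves adjacency — for each edge of G1, its image is an edge of G2:
  (0,1) → (φ(0),φ(1)) = (2,4) ∈ E(G2) ✓
  (0,2) → (φ(0),φ(2)) = (4,9) ∈ E(G2) ✓
  (0,3) → (φ(0),φ(3)) = (1,4) ∈ E(G2) ✓
  (0,4) → (φ(0),φ(4)) = (4,6) ∈ E(G2) ✓
  (0,7) → (φ(0),φ(7)) = (4,7) ∈ E(G2) ✓
  (0,9) → (φ(0),φ(9)) = (4,5) ∈ E(G2) ✓
  (1,2) → (φ(1),φ(2)) = (2,9) ∈ E(G2) ✓
  (1,4) → (φ(1),φ(4)) = (2,6) ∈ E(G2) ✓
  (2,3) → (φ(2),φ(3)) = (1,9) ∈ E(G2) ✓
  (2,6) → (φ(2),φ(6)) = (3,9) ∈ E(G2) ✓
  (2,7) → (φ(2),φ(7)) = (7,9) ∈ E(G2) ✓
  (2,9) → (φ(2),φ(9)) = (5,9) ∈ E(G2) ✓
  (3,4) → (φ(3),φ(4)) = (1,6) ∈ E(G2) ✓
  (3,5) → (φ(3),φ(5)) = (1,8) ∈ E(G2) ✓
  (3,7) → (φ(3),φ(7)) = (1,7) ∈ E(G2) ✓
  (3,9) → (φ(3),φ(9)) = (1,5) ∈ E(G2) ✓
  (4,5) → (φ(4),φ(5)) = (6,8) ∈ E(G2) ✓
  (4,9) → (φ(4),φ(9)) = (5,6) ∈ E(G2) ✓
  (5,6) → (φ(5),φ(6)) = (3,8) ∈ E(G2) ✓
  (5,8) → (φ(5),φ(8)) = (0,8) ∈ E(G2) ✓
  (6,7) → (φ(6),φ(7)) = (3,7) ∈ E(G2) ✓
  (8,9) → (φ(8),φ(9)) = (0,5) ∈ E(G2) ✓
All 22 edges of G1 map to edges of G2, and |E(G1)| = |E(G2)| = 22, so φ is a bijection on edges as well as vertices. Hence G1 ≅ G2.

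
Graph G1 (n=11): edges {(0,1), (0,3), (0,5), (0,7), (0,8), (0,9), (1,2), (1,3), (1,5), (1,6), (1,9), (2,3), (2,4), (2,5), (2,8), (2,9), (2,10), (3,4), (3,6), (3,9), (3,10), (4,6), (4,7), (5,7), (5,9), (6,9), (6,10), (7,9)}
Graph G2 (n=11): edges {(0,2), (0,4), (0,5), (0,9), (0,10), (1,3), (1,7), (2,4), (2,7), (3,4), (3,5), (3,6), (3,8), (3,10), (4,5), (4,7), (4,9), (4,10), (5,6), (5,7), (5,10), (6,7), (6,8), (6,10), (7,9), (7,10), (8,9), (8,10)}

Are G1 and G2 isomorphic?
Yes, isomorphic

The graphs are isomorphic.
One valid mapping φ: V(G1) → V(G2): 0→3, 1→5, 2→7, 3→4, 4→9, 5→6, 6→0, 7→8, 8→1, 9→10, 10→2

Verify φ preserves adjacency — for each edge of G1, its image is an edge of G2:
  (0,1) → (φ(0),φ(1)) = (3,5) ∈ E(G2) ✓
  (0,3) → (φ(0),φ(3)) = (3,4) ∈ E(G2) ✓
  (0,5) → (φ(0),φ(5)) = (3,6) ∈ E(G2) ✓
  (0,7) → (φ(0),φ(7)) = (3,8) ∈ E(G2) ✓
  (0,8) → (φ(0),φ(8)) = (1,3) ∈ E(G2) ✓
  (0,9) → (φ(0),φ(9)) = (3,10) ∈ E(G2) ✓
  (1,2) → (φ(1),φ(2)) = (5,7) ∈ E(G2) ✓
  (1,3) → (φ(1),φ(3)) = (4,5) ∈ E(G2) ✓
  (1,5) → (φ(1),φ(5)) = (5,6) ∈ E(G2) ✓
  (1,6) → (φ(1),φ(6)) = (0,5) ∈ E(G2) ✓
  (1,9) → (φ(1),φ(9)) = (5,10) ∈ E(G2) ✓
  (2,3) → (φ(2),φ(3)) = (4,7) ∈ E(G2) ✓
  (2,4) → (φ(2),φ(4)) = (7,9) ∈ E(G2) ✓
  (2,5) → (φ(2),φ(5)) = (6,7) ∈ E(G2) ✓
  (2,8) → (φ(2),φ(8)) = (1,7) ∈ E(G2) ✓
  (2,9) → (φ(2),φ(9)) = (7,10) ∈ E(G2) ✓
  (2,10) → (φ(2),φ(10)) = (2,7) ∈ E(G2) ✓
  (3,4) → (φ(3),φ(4)) = (4,9) ∈ E(G2) ✓
  (3,6) → (φ(3),φ(6)) = (0,4) ∈ E(G2) ✓
  (3,9) → (φ(3),φ(9)) = (4,10) ∈ E(G2) ✓
  (3,10) → (φ(3),φ(10)) = (2,4) ∈ E(G2) ✓
  (4,6) → (φ(4),φ(6)) = (0,9) ∈ E(G2) ✓
  (4,7) → (φ(4),φ(7)) = (8,9) ∈ E(G2) ✓
  (5,7) → (φ(5),φ(7)) = (6,8) ∈ E(G2) ✓
  (5,9) → (φ(5),φ(9)) = (6,10) ∈ E(G2) ✓
  (6,9) → (φ(6),φ(9)) = (0,10) ∈ E(G2) ✓
  (6,10) → (φ(6),φ(10)) = (0,2) ∈ E(G2) ✓
  (7,9) → (φ(7),φ(9)) = (8,10) ∈ E(G2) ✓
All 28 edges of G1 map to edges of G2, and |E(G1)| = |E(G2)| = 28, so φ is a bijection on edges as well as vertices. Hence G1 ≅ G2.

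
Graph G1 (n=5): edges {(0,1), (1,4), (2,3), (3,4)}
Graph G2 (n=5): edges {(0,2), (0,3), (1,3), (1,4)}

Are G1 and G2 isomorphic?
Yes, isomorphic

The graphs are isomorphic.
One valid mapping φ: V(G1) → V(G2): 0→4, 1→1, 2→2, 3→0, 4→3

Verify φ preserves adjacency — for each edge of G1, its image is an edge of G2:
  (0,1) → (φ(0),φ(1)) = (1,4) ∈ E(G2) ✓
  (1,4) → (φ(1),φ(4)) = (1,3) ∈ E(G2) ✓
  (2,3) → (φ(2),φ(3)) = (0,2) ∈ E(G2) ✓
  (3,4) → (φ(3),φ(4)) = (0,3) ∈ E(G2) ✓
All 4 edges of G1 map to edges of G2, and |E(G1)| = |E(G2)| = 4, so φ is a bijection on edges as well as vertices. Hence G1 ≅ G2.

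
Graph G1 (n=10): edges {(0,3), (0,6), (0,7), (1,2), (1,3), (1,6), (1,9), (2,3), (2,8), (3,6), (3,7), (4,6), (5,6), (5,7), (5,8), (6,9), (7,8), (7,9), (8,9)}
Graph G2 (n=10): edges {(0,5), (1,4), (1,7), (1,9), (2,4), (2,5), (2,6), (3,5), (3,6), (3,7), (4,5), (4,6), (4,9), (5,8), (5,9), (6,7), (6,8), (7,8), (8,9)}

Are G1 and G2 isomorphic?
Yes, isomorphic

The graphs are isomorphic.
One valid mapping φ: V(G1) → V(G2): 0→2, 1→9, 2→1, 3→4, 4→0, 5→3, 6→5, 7→6, 8→7, 9→8

Verify φ preserves adjacency — for each edge of G1, its image is an edge of G2:
  (0,3) → (φ(0),φ(3)) = (2,4) ∈ E(G2) ✓
  (0,6) → (φ(0),φ(6)) = (2,5) ∈ E(G2) ✓
  (0,7) → (φ(0),φ(7)) = (2,6) ∈ E(G2) ✓
  (1,2) → (φ(1),φ(2)) = (1,9) ∈ E(G2) ✓
  (1,3) → (φ(1),φ(3)) = (4,9) ∈ E(G2) ✓
  (1,6) → (φ(1),φ(6)) = (5,9) ∈ E(G2) ✓
  (1,9) → (φ(1),φ(9)) = (8,9) ∈ E(G2) ✓
  (2,3) → (φ(2),φ(3)) = (1,4) ∈ E(G2) ✓
  (2,8) → (φ(2),φ(8)) = (1,7) ∈ E(G2) ✓
  (3,6) → (φ(3),φ(6)) = (4,5) ∈ E(G2) ✓
  (3,7) → (φ(3),φ(7)) = (4,6) ∈ E(G2) ✓
  (4,6) → (φ(4),φ(6)) = (0,5) ∈ E(G2) ✓
  (5,6) → (φ(5),φ(6)) = (3,5) ∈ E(G2) ✓
  (5,7) → (φ(5),φ(7)) = (3,6) ∈ E(G2) ✓
  (5,8) → (φ(5),φ(8)) = (3,7) ∈ E(G2) ✓
  (6,9) → (φ(6),φ(9)) = (5,8) ∈ E(G2) ✓
  (7,8) → (φ(7),φ(8)) = (6,7) ∈ E(G2) ✓
  (7,9) → (φ(7),φ(9)) = (6,8) ∈ E(G2) ✓
  (8,9) → (φ(8),φ(9)) = (7,8) ∈ E(G2) ✓
All 19 edges of G1 map to edges of G2, and |E(G1)| = |E(G2)| = 19, so φ is a bijection on edges as well as vertices. Hence G1 ≅ G2.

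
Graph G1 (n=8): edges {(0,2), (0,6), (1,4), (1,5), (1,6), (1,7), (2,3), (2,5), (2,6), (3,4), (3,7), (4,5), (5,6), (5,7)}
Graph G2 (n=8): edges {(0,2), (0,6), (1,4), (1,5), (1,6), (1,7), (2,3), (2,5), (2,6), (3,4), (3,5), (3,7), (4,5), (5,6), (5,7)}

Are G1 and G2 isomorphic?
No, not isomorphic

The graphs are NOT isomorphic.

Counting edges: G1 has 14 edge(s); G2 has 15 edge(s).
Edge count is an isomorphism invariant (a bijection on vertices induces a bijection on edges), so differing edge counts rule out isomorphism.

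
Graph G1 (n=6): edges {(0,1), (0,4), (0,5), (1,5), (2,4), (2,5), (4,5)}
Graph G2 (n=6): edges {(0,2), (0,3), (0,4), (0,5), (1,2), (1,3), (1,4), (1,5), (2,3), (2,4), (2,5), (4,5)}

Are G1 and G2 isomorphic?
No, not isomorphic

The graphs are NOT isomorphic.

Degrees in G1: deg(0)=3, deg(1)=2, deg(2)=2, deg(3)=0, deg(4)=3, deg(5)=4.
Sorted degree sequence of G1: [4, 3, 3, 2, 2, 0].
Degrees in G2: deg(0)=4, deg(1)=4, deg(2)=5, deg(3)=3, deg(4)=4, deg(5)=4.
Sorted degree sequence of G2: [5, 4, 4, 4, 4, 3].
The (sorted) degree sequence is an isomorphism invariant, so since G1 and G2 have different degree sequences they cannot be isomorphic.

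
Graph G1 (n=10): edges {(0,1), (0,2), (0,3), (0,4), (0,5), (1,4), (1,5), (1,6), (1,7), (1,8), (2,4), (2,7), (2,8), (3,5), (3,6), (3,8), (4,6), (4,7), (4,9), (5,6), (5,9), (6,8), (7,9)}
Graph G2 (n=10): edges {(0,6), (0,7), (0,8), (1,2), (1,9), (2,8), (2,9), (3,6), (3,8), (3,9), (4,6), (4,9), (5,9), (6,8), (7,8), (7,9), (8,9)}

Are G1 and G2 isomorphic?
No, not isomorphic

The graphs are NOT isomorphic.

Degrees in G1: deg(0)=5, deg(1)=6, deg(2)=4, deg(3)=4, deg(4)=6, deg(5)=5, deg(6)=5, deg(7)=4, deg(8)=4, deg(9)=3.
Sorted degree sequence of G1: [6, 6, 5, 5, 5, 4, 4, 4, 4, 3].
Degrees in G2: deg(0)=3, deg(1)=2, deg(2)=3, deg(3)=3, deg(4)=2, deg(5)=1, deg(6)=4, deg(7)=3, deg(8)=6, deg(9)=7.
Sorted degree sequence of G2: [7, 6, 4, 3, 3, 3, 3, 2, 2, 1].
The (sorted) degree sequence is an isomorphism invariant, so since G1 and G2 have different degree sequences they cannot be isomorphic.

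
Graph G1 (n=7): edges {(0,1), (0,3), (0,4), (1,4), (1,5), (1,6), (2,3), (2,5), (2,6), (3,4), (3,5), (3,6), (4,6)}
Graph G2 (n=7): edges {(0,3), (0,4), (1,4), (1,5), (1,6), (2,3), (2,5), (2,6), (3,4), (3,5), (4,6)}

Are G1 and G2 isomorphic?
No, not isomorphic

The graphs are NOT isomorphic.

Counting edges: G1 has 13 edge(s); G2 has 11 edge(s).
Edge count is an isomorphism invariant (a bijection on vertices induces a bijection on edges), so differing edge counts rule out isomorphism.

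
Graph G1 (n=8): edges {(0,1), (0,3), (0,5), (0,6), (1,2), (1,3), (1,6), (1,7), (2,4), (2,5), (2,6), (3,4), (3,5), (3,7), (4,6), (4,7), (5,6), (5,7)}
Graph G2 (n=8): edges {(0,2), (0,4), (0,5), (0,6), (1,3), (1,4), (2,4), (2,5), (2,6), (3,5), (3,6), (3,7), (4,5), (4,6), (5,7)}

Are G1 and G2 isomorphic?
No, not isomorphic

The graphs are NOT isomorphic.

Counting triangles (3-cliques): G1 has 10, G2 has 8.
Triangle count is an isomorphism invariant, so differing triangle counts rule out isomorphism.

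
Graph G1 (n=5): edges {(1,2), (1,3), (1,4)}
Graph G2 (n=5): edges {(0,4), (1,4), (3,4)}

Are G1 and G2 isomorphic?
Yes, isomorphic

The graphs are isomorphic.
One valid mapping φ: V(G1) → V(G2): 0→2, 1→4, 2→3, 3→0, 4→1

Verify φ preserves adjacency — for each edge of G1, its image is an edge of G2:
  (1,2) → (φ(1),φ(2)) = (3,4) ∈ E(G2) ✓
  (1,3) → (φ(1),φ(3)) = (0,4) ∈ E(G2) ✓
  (1,4) → (φ(1),φ(4)) = (1,4) ∈ E(G2) ✓
All 3 edges of G1 map to edges of G2, and |E(G1)| = |E(G2)| = 3, so φ is a bijection on edges as well as vertices. Hence G1 ≅ G2.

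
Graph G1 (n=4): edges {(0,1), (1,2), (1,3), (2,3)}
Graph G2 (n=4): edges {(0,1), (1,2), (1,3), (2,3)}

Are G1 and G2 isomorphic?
Yes, isomorphic

The graphs are isomorphic.
One valid mapping φ: V(G1) → V(G2): 0→0, 1→1, 2→2, 3→3

Verify φ preserves adjacency — for each edge of G1, its image is an edge of G2:
  (0,1) → (φ(0),φ(1)) = (0,1) ∈ E(G2) ✓
  (1,2) → (φ(1),φ(2)) = (1,2) ∈ E(G2) ✓
  (1,3) → (φ(1),φ(3)) = (1,3) ∈ E(G2) ✓
  (2,3) → (φ(2),φ(3)) = (2,3) ∈ E(G2) ✓
All 4 edges of G1 map to edges of G2, and |E(G1)| = |E(G2)| = 4, so φ is a bijection on edges as well as vertices. Hence G1 ≅ G2.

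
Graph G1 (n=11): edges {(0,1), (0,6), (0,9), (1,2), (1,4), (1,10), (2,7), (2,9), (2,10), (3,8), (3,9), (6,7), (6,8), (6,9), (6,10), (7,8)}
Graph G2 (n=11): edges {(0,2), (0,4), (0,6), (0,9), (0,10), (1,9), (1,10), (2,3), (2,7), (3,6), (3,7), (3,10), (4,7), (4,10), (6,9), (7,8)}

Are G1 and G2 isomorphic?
Yes, isomorphic

The graphs are isomorphic.
One valid mapping φ: V(G1) → V(G2): 0→4, 1→7, 2→3, 3→1, 4→8, 5→5, 6→0, 7→6, 8→9, 9→10, 10→2

Verify φ preserves adjacency — for each edge of G1, its image is an edge of G2:
  (0,1) → (φ(0),φ(1)) = (4,7) ∈ E(G2) ✓
  (0,6) → (φ(0),φ(6)) = (0,4) ∈ E(G2) ✓
  (0,9) → (φ(0),φ(9)) = (4,10) ∈ E(G2) ✓
  (1,2) → (φ(1),φ(2)) = (3,7) ∈ E(G2) ✓
  (1,4) → (φ(1),φ(4)) = (7,8) ∈ E(G2) ✓
  (1,10) → (φ(1),φ(10)) = (2,7) ∈ E(G2) ✓
  (2,7) → (φ(2),φ(7)) = (3,6) ∈ E(G2) ✓
  (2,9) → (φ(2),φ(9)) = (3,10) ∈ E(G2) ✓
  (2,10) → (φ(2),φ(10)) = (2,3) ∈ E(G2) ✓
  (3,8) → (φ(3),φ(8)) = (1,9) ∈ E(G2) ✓
  (3,9) → (φ(3),φ(9)) = (1,10) ∈ E(G2) ✓
  (6,7) → (φ(6),φ(7)) = (0,6) ∈ E(G2) ✓
  (6,8) → (φ(6),φ(8)) = (0,9) ∈ E(G2) ✓
  (6,9) → (φ(6),φ(9)) = (0,10) ∈ E(G2) ✓
  (6,10) → (φ(6),φ(10)) = (0,2) ∈ E(G2) ✓
  (7,8) → (φ(7),φ(8)) = (6,9) ∈ E(G2) ✓
All 16 edges of G1 map to edges of G2, and |E(G1)| = |E(G2)| = 16, so φ is a bijection on edges as well as vertices. Hence G1 ≅ G2.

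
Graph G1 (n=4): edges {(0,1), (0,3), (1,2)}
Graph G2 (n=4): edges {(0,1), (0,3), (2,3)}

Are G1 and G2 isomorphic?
Yes, isomorphic

The graphs are isomorphic.
One valid mapping φ: V(G1) → V(G2): 0→3, 1→0, 2→1, 3→2

Verify φ preserves adjacency — for each edge of G1, its image is an edge of G2:
  (0,1) → (φ(0),φ(1)) = (0,3) ∈ E(G2) ✓
  (0,3) → (φ(0),φ(3)) = (2,3) ∈ E(G2) ✓
  (1,2) → (φ(1),φ(2)) = (0,1) ∈ E(G2) ✓
All 3 edges of G1 map to edges of G2, and |E(G1)| = |E(G2)| = 3, so φ is a bijection on edges as well as vertices. Hence G1 ≅ G2.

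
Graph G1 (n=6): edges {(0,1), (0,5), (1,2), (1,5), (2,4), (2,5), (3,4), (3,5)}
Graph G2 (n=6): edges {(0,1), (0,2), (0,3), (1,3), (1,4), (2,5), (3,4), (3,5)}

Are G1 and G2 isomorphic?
Yes, isomorphic

The graphs are isomorphic.
One valid mapping φ: V(G1) → V(G2): 0→4, 1→1, 2→0, 3→5, 4→2, 5→3

Verify φ preserves adjacency — for each edge of G1, its image is an edge of G2:
  (0,1) → (φ(0),φ(1)) = (1,4) ∈ E(G2) ✓
  (0,5) → (φ(0),φ(5)) = (3,4) ∈ E(G2) ✓
  (1,2) → (φ(1),φ(2)) = (0,1) ∈ E(G2) ✓
  (1,5) → (φ(1),φ(5)) = (1,3) ∈ E(G2) ✓
  (2,4) → (φ(2),φ(4)) = (0,2) ∈ E(G2) ✓
  (2,5) → (φ(2),φ(5)) = (0,3) ∈ E(G2) ✓
  (3,4) → (φ(3),φ(4)) = (2,5) ∈ E(G2) ✓
  (3,5) → (φ(3),φ(5)) = (3,5) ∈ E(G2) ✓
All 8 edges of G1 map to edges of G2, and |E(G1)| = |E(G2)| = 8, so φ is a bijection on edges as well as vertices. Hence G1 ≅ G2.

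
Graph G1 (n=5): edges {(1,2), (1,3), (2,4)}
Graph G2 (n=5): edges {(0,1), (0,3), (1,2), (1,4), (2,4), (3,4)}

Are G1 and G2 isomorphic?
No, not isomorphic

The graphs are NOT isomorphic.

Connected components of G1: 2 component(s) with vertex sets [[0], [1, 2, 3, 4]], sizes [1, 4].
Connected components of G2: 1 component(s) with vertex sets [[0, 1, 2, 3, 4]], sizes [5].
The number of connected components (and the multiset of component sizes) is an isomorphism invariant — an isomorphism maps each component of G1 bijectively onto a component of G2. Since G1 has 2 component(s) and G2 has 1, they cannot be isomorphic.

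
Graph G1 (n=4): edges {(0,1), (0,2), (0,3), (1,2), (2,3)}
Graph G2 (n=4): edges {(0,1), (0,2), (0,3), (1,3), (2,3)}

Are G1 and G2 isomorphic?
Yes, isomorphic

The graphs are isomorphic.
One valid mapping φ: V(G1) → V(G2): 0→3, 1→2, 2→0, 3→1

Verify φ preserves adjacency — for each edge of G1, its image is an edge of G2:
  (0,1) → (φ(0),φ(1)) = (2,3) ∈ E(G2) ✓
  (0,2) → (φ(0),φ(2)) = (0,3) ∈ E(G2) ✓
  (0,3) → (φ(0),φ(3)) = (1,3) ∈ E(G2) ✓
  (1,2) → (φ(1),φ(2)) = (0,2) ∈ E(G2) ✓
  (2,3) → (φ(2),φ(3)) = (0,1) ∈ E(G2) ✓
All 5 edges of G1 map to edges of G2, and |E(G1)| = |E(G2)| = 5, so φ is a bijection on edges as well as vertices. Hence G1 ≅ G2.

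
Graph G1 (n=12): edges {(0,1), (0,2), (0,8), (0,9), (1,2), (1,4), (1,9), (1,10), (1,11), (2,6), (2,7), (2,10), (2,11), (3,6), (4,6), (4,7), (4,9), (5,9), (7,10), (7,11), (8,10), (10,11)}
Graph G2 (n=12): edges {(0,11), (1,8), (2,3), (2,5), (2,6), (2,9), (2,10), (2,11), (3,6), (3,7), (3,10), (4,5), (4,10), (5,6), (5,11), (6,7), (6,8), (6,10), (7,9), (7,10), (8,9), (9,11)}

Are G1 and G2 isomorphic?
Yes, isomorphic

The graphs are isomorphic.
One valid mapping φ: V(G1) → V(G2): 0→5, 1→2, 2→6, 3→1, 4→9, 5→0, 6→8, 7→7, 8→4, 9→11, 10→10, 11→3

Verify φ preserves adjacency — for each edge of G1, its image is an edge of G2:
  (0,1) → (φ(0),φ(1)) = (2,5) ∈ E(G2) ✓
  (0,2) → (φ(0),φ(2)) = (5,6) ∈ E(G2) ✓
  (0,8) → (φ(0),φ(8)) = (4,5) ∈ E(G2) ✓
  (0,9) → (φ(0),φ(9)) = (5,11) ∈ E(G2) ✓
  (1,2) → (φ(1),φ(2)) = (2,6) ∈ E(G2) ✓
  (1,4) → (φ(1),φ(4)) = (2,9) ∈ E(G2) ✓
  (1,9) → (φ(1),φ(9)) = (2,11) ∈ E(G2) ✓
  (1,10) → (φ(1),φ(10)) = (2,10) ∈ E(G2) ✓
  (1,11) → (φ(1),φ(11)) = (2,3) ∈ E(G2) ✓
  (2,6) → (φ(2),φ(6)) = (6,8) ∈ E(G2) ✓
  (2,7) → (φ(2),φ(7)) = (6,7) ∈ E(G2) ✓
  (2,10) → (φ(2),φ(10)) = (6,10) ∈ E(G2) ✓
  (2,11) → (φ(2),φ(11)) = (3,6) ∈ E(G2) ✓
  (3,6) → (φ(3),φ(6)) = (1,8) ∈ E(G2) ✓
  (4,6) → (φ(4),φ(6)) = (8,9) ∈ E(G2) ✓
  (4,7) → (φ(4),φ(7)) = (7,9) ∈ E(G2) ✓
  (4,9) → (φ(4),φ(9)) = (9,11) ∈ E(G2) ✓
  (5,9) → (φ(5),φ(9)) = (0,11) ∈ E(G2) ✓
  (7,10) → (φ(7),φ(10)) = (7,10) ∈ E(G2) ✓
  (7,11) → (φ(7),φ(11)) = (3,7) ∈ E(G2) ✓
  (8,10) → (φ(8),φ(10)) = (4,10) ∈ E(G2) ✓
  (10,11) → (φ(10),φ(11)) = (3,10) ∈ E(G2) ✓
All 22 edges of G1 map to edges of G2, and |E(G1)| = |E(G2)| = 22, so φ is a bijection on edges as well as vertices. Hence G1 ≅ G2.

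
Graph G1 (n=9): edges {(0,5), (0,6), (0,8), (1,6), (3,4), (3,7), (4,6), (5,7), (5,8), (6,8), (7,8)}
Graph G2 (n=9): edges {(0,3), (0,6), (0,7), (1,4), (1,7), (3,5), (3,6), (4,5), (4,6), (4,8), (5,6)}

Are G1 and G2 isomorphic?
Yes, isomorphic

The graphs are isomorphic.
One valid mapping φ: V(G1) → V(G2): 0→5, 1→8, 2→2, 3→7, 4→1, 5→3, 6→4, 7→0, 8→6

Verify φ preserves adjacency — for each edge of G1, its image is an edge of G2:
  (0,5) → (φ(0),φ(5)) = (3,5) ∈ E(G2) ✓
  (0,6) → (φ(0),φ(6)) = (4,5) ∈ E(G2) ✓
  (0,8) → (φ(0),φ(8)) = (5,6) ∈ E(G2) ✓
  (1,6) → (φ(1),φ(6)) = (4,8) ∈ E(G2) ✓
  (3,4) → (φ(3),φ(4)) = (1,7) ∈ E(G2) ✓
  (3,7) → (φ(3),φ(7)) = (0,7) ∈ E(G2) ✓
  (4,6) → (φ(4),φ(6)) = (1,4) ∈ E(G2) ✓
  (5,7) → (φ(5),φ(7)) = (0,3) ∈ E(G2) ✓
  (5,8) → (φ(5),φ(8)) = (3,6) ∈ E(G2) ✓
  (6,8) → (φ(6),φ(8)) = (4,6) ∈ E(G2) ✓
  (7,8) → (φ(7),φ(8)) = (0,6) ∈ E(G2) ✓
All 11 edges of G1 map to edges of G2, and |E(G1)| = |E(G2)| = 11, so φ is a bijection on edges as well as vertices. Hence G1 ≅ G2.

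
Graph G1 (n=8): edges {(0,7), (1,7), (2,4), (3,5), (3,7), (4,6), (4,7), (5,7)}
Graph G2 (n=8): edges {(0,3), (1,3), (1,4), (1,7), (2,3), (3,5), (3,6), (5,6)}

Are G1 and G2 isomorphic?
Yes, isomorphic

The graphs are isomorphic.
One valid mapping φ: V(G1) → V(G2): 0→0, 1→2, 2→7, 3→5, 4→1, 5→6, 6→4, 7→3

Verify φ preserves adjacency — for each edge of G1, its image is an edge of G2:
  (0,7) → (φ(0),φ(7)) = (0,3) ∈ E(G2) ✓
  (1,7) → (φ(1),φ(7)) = (2,3) ∈ E(G2) ✓
  (2,4) → (φ(2),φ(4)) = (1,7) ∈ E(G2) ✓
  (3,5) → (φ(3),φ(5)) = (5,6) ∈ E(G2) ✓
  (3,7) → (φ(3),φ(7)) = (3,5) ∈ E(G2) ✓
  (4,6) → (φ(4),φ(6)) = (1,4) ∈ E(G2) ✓
  (4,7) → (φ(4),φ(7)) = (1,3) ∈ E(G2) ✓
  (5,7) → (φ(5),φ(7)) = (3,6) ∈ E(G2) ✓
All 8 edges of G1 map to edges of G2, and |E(G1)| = |E(G2)| = 8, so φ is a bijection on edges as well as vertices. Hence G1 ≅ G2.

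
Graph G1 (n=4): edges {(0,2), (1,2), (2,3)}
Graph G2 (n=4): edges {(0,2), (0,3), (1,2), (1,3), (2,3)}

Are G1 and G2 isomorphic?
No, not isomorphic

The graphs are NOT isomorphic.

Degrees in G1: deg(0)=1, deg(1)=1, deg(2)=3, deg(3)=1.
Sorted degree sequence of G1: [3, 1, 1, 1].
Degrees in G2: deg(0)=2, deg(1)=2, deg(2)=3, deg(3)=3.
Sorted degree sequence of G2: [3, 3, 2, 2].
The (sorted) degree sequence is an isomorphism invariant, so since G1 and G2 have different degree sequences they cannot be isomorphic.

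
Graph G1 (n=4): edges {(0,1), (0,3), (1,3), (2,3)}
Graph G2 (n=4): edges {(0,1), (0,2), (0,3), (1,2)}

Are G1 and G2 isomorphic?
Yes, isomorphic

The graphs are isomorphic.
One valid mapping φ: V(G1) → V(G2): 0→2, 1→1, 2→3, 3→0

Verify φ preserves adjacency — for each edge of G1, its image is an edge of G2:
  (0,1) → (φ(0),φ(1)) = (1,2) ∈ E(G2) ✓
  (0,3) → (φ(0),φ(3)) = (0,2) ∈ E(G2) ✓
  (1,3) → (φ(1),φ(3)) = (0,1) ∈ E(G2) ✓
  (2,3) → (φ(2),φ(3)) = (0,3) ∈ E(G2) ✓
All 4 edges of G1 map to edges of G2, and |E(G1)| = |E(G2)| = 4, so φ is a bijection on edges as well as vertices. Hence G1 ≅ G2.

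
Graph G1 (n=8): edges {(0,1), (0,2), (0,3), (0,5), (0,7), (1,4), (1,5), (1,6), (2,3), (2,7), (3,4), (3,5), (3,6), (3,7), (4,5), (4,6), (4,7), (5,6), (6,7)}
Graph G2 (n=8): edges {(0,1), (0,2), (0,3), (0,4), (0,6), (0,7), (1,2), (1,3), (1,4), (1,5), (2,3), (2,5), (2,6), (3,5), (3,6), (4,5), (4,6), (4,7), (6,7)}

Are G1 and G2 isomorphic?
Yes, isomorphic

The graphs are isomorphic.
One valid mapping φ: V(G1) → V(G2): 0→4, 1→5, 2→7, 3→0, 4→3, 5→1, 6→2, 7→6

Verify φ preserves adjacency — for each edge of G1, its image is an edge of G2:
  (0,1) → (φ(0),φ(1)) = (4,5) ∈ E(G2) ✓
  (0,2) → (φ(0),φ(2)) = (4,7) ∈ E(G2) ✓
  (0,3) → (φ(0),φ(3)) = (0,4) ∈ E(G2) ✓
  (0,5) → (φ(0),φ(5)) = (1,4) ∈ E(G2) ✓
  (0,7) → (φ(0),φ(7)) = (4,6) ∈ E(G2) ✓
  (1,4) → (φ(1),φ(4)) = (3,5) ∈ E(G2) ✓
  (1,5) → (φ(1),φ(5)) = (1,5) ∈ E(G2) ✓
  (1,6) → (φ(1),φ(6)) = (2,5) ∈ E(G2) ✓
  (2,3) → (φ(2),φ(3)) = (0,7) ∈ E(G2) ✓
  (2,7) → (φ(2),φ(7)) = (6,7) ∈ E(G2) ✓
  (3,4) → (φ(3),φ(4)) = (0,3) ∈ E(G2) ✓
  (3,5) → (φ(3),φ(5)) = (0,1) ∈ E(G2) ✓
  (3,6) → (φ(3),φ(6)) = (0,2) ∈ E(G2) ✓
  (3,7) → (φ(3),φ(7)) = (0,6) ∈ E(G2) ✓
  (4,5) → (φ(4),φ(5)) = (1,3) ∈ E(G2) ✓
  (4,6) → (φ(4),φ(6)) = (2,3) ∈ E(G2) ✓
  (4,7) → (φ(4),φ(7)) = (3,6) ∈ E(G2) ✓
  (5,6) → (φ(5),φ(6)) = (1,2) ∈ E(G2) ✓
  (6,7) → (φ(6),φ(7)) = (2,6) ∈ E(G2) ✓
All 19 edges of G1 map to edges of G2, and |E(G1)| = |E(G2)| = 19, so φ is a bijection on edges as well as vertices. Hence G1 ≅ G2.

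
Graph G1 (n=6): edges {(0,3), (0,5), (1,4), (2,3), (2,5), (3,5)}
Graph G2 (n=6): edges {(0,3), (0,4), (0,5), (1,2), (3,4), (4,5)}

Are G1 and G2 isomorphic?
Yes, isomorphic

The graphs are isomorphic.
One valid mapping φ: V(G1) → V(G2): 0→3, 1→2, 2→5, 3→0, 4→1, 5→4

Verify φ preserves adjacency — for each edge of G1, its image is an edge of G2:
  (0,3) → (φ(0),φ(3)) = (0,3) ∈ E(G2) ✓
  (0,5) → (φ(0),φ(5)) = (3,4) ∈ E(G2) ✓
  (1,4) → (φ(1),φ(4)) = (1,2) ∈ E(G2) ✓
  (2,3) → (φ(2),φ(3)) = (0,5) ∈ E(G2) ✓
  (2,5) → (φ(2),φ(5)) = (4,5) ∈ E(G2) ✓
  (3,5) → (φ(3),φ(5)) = (0,4) ∈ E(G2) ✓
All 6 edges of G1 map to edges of G2, and |E(G1)| = |E(G2)| = 6, so φ is a bijection on edges as well as vertices. Hence G1 ≅ G2.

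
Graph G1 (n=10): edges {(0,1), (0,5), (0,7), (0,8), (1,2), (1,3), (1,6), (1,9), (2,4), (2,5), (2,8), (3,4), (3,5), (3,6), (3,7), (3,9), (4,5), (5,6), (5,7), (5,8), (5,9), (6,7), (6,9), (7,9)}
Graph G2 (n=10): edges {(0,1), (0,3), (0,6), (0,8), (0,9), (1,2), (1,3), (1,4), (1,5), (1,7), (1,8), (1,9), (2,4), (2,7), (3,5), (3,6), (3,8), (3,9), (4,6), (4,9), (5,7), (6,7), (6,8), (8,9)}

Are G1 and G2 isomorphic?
Yes, isomorphic

The graphs are isomorphic.
One valid mapping φ: V(G1) → V(G2): 0→4, 1→6, 2→7, 3→3, 4→5, 5→1, 6→0, 7→9, 8→2, 9→8

Verify φ preserves adjacency — for each edge of G1, its image is an edge of G2:
  (0,1) → (φ(0),φ(1)) = (4,6) ∈ E(G2) ✓
  (0,5) → (φ(0),φ(5)) = (1,4) ∈ E(G2) ✓
  (0,7) → (φ(0),φ(7)) = (4,9) ∈ E(G2) ✓
  (0,8) → (φ(0),φ(8)) = (2,4) ∈ E(G2) ✓
  (1,2) → (φ(1),φ(2)) = (6,7) ∈ E(G2) ✓
  (1,3) → (φ(1),φ(3)) = (3,6) ∈ E(G2) ✓
  (1,6) → (φ(1),φ(6)) = (0,6) ∈ E(G2) ✓
  (1,9) → (φ(1),φ(9)) = (6,8) ∈ E(G2) ✓
  (2,4) → (φ(2),φ(4)) = (5,7) ∈ E(G2) ✓
  (2,5) → (φ(2),φ(5)) = (1,7) ∈ E(G2) ✓
  (2,8) → (φ(2),φ(8)) = (2,7) ∈ E(G2) ✓
  (3,4) → (φ(3),φ(4)) = (3,5) ∈ E(G2) ✓
  (3,5) → (φ(3),φ(5)) = (1,3) ∈ E(G2) ✓
  (3,6) → (φ(3),φ(6)) = (0,3) ∈ E(G2) ✓
  (3,7) → (φ(3),φ(7)) = (3,9) ∈ E(G2) ✓
  (3,9) → (φ(3),φ(9)) = (3,8) ∈ E(G2) ✓
  (4,5) → (φ(4),φ(5)) = (1,5) ∈ E(G2) ✓
  (5,6) → (φ(5),φ(6)) = (0,1) ∈ E(G2) ✓
  (5,7) → (φ(5),φ(7)) = (1,9) ∈ E(G2) ✓
  (5,8) → (φ(5),φ(8)) = (1,2) ∈ E(G2) ✓
  (5,9) → (φ(5),φ(9)) = (1,8) ∈ E(G2) ✓
  (6,7) → (φ(6),φ(7)) = (0,9) ∈ E(G2) ✓
  (6,9) → (φ(6),φ(9)) = (0,8) ∈ E(G2) ✓
  (7,9) → (φ(7),φ(9)) = (8,9) ∈ E(G2) ✓
All 24 edges of G1 map to edges of G2, and |E(G1)| = |E(G2)| = 24, so φ is a bijection on edges as well as vertices. Hence G1 ≅ G2.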